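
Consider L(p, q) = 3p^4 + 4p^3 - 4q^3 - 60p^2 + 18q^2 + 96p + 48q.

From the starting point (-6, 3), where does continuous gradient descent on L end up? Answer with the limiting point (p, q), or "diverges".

(-4, -1)

L is separable, so gradient descent decouples: p follows -∂L/∂p, q follows -∂L/∂q.
∂L/∂p = 12(p - 2)(p - 1)(p + 4); at p=-6 this is -1344, so p increases.
∂L/∂q = -12(q - 4)(q + 1); at q=3 this is 48, so q decreases.
p converges to its nearest critical value -4 (a local min of the p-part); q converges to -1. The iterate converges to (-4, -1).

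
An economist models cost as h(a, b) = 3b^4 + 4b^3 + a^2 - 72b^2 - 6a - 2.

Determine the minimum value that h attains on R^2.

h(a,b) separates as P(a) + Q(b) − 2, so its minimum is min P + min Q − 2.
P'(a) = 2a - 6 vanishes at a ∈ {3}; Q'(b) = 12b(b - 3)(b + 4) vanishes at b ∈ {-4, 0, 3}.
Local minima of P (where P''>0): P(3)=-9. Local minima of Q: Q(-4)=-640, Q(3)=-297.
So the global minimum of h is P(3) + Q(-4) − 2 = -9 − 640 − 2 = -651, attained at (3, -4).

-651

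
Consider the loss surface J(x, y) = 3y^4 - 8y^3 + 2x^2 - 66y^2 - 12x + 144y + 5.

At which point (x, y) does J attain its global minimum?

(3, -3)

J(x,y) separates as P(x) + Q(y) + 5, so its minimum is min P + min Q + 5.
P'(x) = 4x - 12 vanishes at x ∈ {3}; Q'(y) = 12(y - 4)(y - 1)(y + 3) vanishes at y ∈ {-3, 1, 4}.
Local minima of P (where P''>0): P(3)=-18. Local minima of Q: Q(-3)=-567, Q(4)=-224.
So the global minimum of J is P(3) + Q(-3) + 5 = -18 − 567 + 5 = -580, attained at (3, -3).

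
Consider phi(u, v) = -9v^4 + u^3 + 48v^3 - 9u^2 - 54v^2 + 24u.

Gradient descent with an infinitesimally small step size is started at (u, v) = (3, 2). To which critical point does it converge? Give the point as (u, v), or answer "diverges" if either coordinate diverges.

phi is separable, so gradient descent decouples: u follows -∂phi/∂u, v follows -∂phi/∂v.
∂phi/∂u = 3(u - 4)(u - 2); at u=3 this is -3, so u increases.
∂phi/∂v = -36v(v - 3)(v - 1); at v=2 this is 72, so v decreases.
u converges to its nearest critical value 4 (a local min of the u-part); v converges to 1. The iterate converges to (4, 1).

(4, 1)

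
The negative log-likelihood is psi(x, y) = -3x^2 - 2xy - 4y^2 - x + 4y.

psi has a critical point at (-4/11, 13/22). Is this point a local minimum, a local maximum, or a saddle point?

The Hessian of psi is constant: H = [[-6, -2], [-2, -8]].
det(H) = (-6)·(-8) − (-2)² = 44.
det(H) > 0 and tr(H) = -14 < 0, so H is negative definite and the point is a local maximum.

local maximum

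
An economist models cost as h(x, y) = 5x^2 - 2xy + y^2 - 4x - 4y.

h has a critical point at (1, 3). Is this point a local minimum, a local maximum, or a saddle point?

local minimum

The Hessian of h is constant: H = [[10, -2], [-2, 2]].
det(H) = 10·2 − (-2)² = 16.
det(H) > 0 and tr(H) = 12 > 0, so H is positive definite and the point is a local minimum.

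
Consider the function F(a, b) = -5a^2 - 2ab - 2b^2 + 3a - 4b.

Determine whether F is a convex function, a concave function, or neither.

F is quadratic, so its Hessian is the constant matrix H = [[-10, -2], [-2, -4]].
det(H) = 36, tr(H) = -14.
det(H) > 0 and tr(H) < 0, so H is negative definite everywhere: concave.

concave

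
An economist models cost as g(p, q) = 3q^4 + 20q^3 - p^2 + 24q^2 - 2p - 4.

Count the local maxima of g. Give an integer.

1

g separates as a function of p plus a function of q, so ∇g=0 decouples.
∂g/∂p = -2(p + 1) = 0 at p ∈ {-1}; ∂g/∂q = 12q(q + 1)(q + 4) = 0 at q ∈ {-4, -1, 0}.
The Hessian is diagonal: diag(g_pp, g_qq). Second derivatives: g_pp(-1)=-2; g_qq(-4)=144, g_qq(-1)=-36, g_qq(0)=48.
Local maxima occur where both diagonal entries negative: (-1, -1). Count: 1.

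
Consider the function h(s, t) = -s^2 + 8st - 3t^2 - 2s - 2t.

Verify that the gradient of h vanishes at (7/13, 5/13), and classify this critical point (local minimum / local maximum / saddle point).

saddle point

∇h = (-2s + 8t - 2, 8s - 6t - 2); substituting (7/13, 5/13) gives ∇h = (0, 0), so (7/13, 5/13) is indeed a critical point.
The Hessian of h is constant: H = [[-2, 8], [8, -6]].
det(H) = (-2)·(-6) − 8² = -52.
Since det(H) < 0, H is indefinite and the critical point is a saddle point.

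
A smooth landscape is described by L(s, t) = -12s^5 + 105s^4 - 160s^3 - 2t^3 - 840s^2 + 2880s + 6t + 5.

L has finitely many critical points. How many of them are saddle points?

4

L separates as a function of s plus a function of t, so ∇L=0 decouples.
∂L/∂s = -60(s - 4)(s - 3)(s - 2)(s + 2) = 0 at s ∈ {-2, 2, 3, 4}; ∂L/∂t = -6(t - 1)(t + 1) = 0 at t ∈ {-1, 1}.
The Hessian is diagonal: diag(L_ss, L_tt). Second derivatives: L_ss(-2)=7200, L_ss(2)=-480, L_ss(3)=300, L_ss(4)=-720; L_tt(-1)=12, L_tt(1)=-12.
Saddle points occur where the two diagonal entries have opposite signs: (-2, 1), (2, -1), (3, 1), (4, -1). Count: 4.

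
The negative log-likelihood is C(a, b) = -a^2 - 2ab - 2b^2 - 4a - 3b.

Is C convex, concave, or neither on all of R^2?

C is quadratic, so its Hessian is the constant matrix H = [[-2, -2], [-2, -4]].
det(H) = 4, tr(H) = -6.
det(H) > 0 and tr(H) < 0, so H is negative definite everywhere: concave.

concave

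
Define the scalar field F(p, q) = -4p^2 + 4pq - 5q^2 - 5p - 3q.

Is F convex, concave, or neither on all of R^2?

concave

F is quadratic, so its Hessian is the constant matrix H = [[-8, 4], [4, -10]].
det(H) = 64, tr(H) = -18.
det(H) > 0 and tr(H) < 0, so H is negative definite everywhere: concave.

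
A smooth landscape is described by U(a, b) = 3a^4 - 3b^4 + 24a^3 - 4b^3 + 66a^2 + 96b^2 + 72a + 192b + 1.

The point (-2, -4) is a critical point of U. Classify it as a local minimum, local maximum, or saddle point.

The mixed partial ∂²U/∂a∂b is 0, so the Hessian at any point is diag(U_aa, U_bb) = diag(12(3a^2 + 12a + 11), 12(-3b^2 - 2b + 16)).
At (-2, -4): H = diag(-12, -288).
Both eigenvalues are negative, so H is negative definite: a local maximum.

local maximum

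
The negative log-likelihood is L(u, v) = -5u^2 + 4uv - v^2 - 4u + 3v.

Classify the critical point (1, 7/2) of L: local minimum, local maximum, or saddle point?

local maximum

The Hessian of L is constant: H = [[-10, 4], [4, -2]].
det(H) = (-10)·(-2) − 4² = 4.
det(H) > 0 and tr(H) = -12 < 0, so H is negative definite and the point is a local maximum.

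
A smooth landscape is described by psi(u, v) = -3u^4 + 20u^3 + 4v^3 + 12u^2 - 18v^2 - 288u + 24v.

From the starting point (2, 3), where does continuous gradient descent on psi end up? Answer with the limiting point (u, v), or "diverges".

(3, 2)

psi is separable, so gradient descent decouples: u follows -∂psi/∂u, v follows -∂psi/∂v.
∂psi/∂u = -12(u - 4)(u - 3)(u + 2); at u=2 this is -96, so u increases.
∂psi/∂v = 12(v - 2)(v - 1); at v=3 this is 24, so v decreases.
u converges to its nearest critical value 3 (a local min of the u-part); v converges to 2. The iterate converges to (3, 2).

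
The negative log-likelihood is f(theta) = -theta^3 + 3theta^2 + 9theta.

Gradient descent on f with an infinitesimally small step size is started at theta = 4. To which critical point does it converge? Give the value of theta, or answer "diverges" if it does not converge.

diverges

f'(theta) = -3(theta - 3)(theta + 1), so f'(4) = -15.
Gradient descent moves in the -f' direction, i.e. theta is increasing.
There is no critical point above theta=4, and f' keeps the same sign, so the iterate runs off to +∞.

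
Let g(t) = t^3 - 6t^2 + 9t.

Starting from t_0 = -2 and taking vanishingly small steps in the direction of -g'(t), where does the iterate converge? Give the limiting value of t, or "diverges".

diverges

g'(t) = 3(t - 3)(t - 1), so g'(-2) = 45.
Gradient descent moves in the -g' direction, i.e. t is decreasing.
There is no critical point below t=-2, and g' keeps the same sign, so the iterate runs off to −∞.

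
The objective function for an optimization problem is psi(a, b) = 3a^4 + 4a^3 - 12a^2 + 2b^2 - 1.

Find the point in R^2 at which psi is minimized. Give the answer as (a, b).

(-2, 0)

psi(a,b) separates as P(a) + Q(b) − 1, so its minimum is min P + min Q − 1.
P'(a) = 12a(a - 1)(a + 2) vanishes at a ∈ {-2, 0, 1}; Q'(b) = 4b vanishes at b ∈ {0}.
Local minima of P (where P''>0): P(-2)=-32, P(1)=-5. Local minima of Q: Q(0)=0.
So the global minimum of psi is P(-2) + Q(0) − 1 = -32 + 0 − 1 = -33, attained at (-2, 0).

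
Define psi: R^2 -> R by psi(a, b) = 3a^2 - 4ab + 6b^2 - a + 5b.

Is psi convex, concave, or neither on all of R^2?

psi is quadratic, so its Hessian is the constant matrix H = [[6, -4], [-4, 12]].
det(H) = 56, tr(H) = 18.
det(H) > 0 and tr(H) > 0, so H is positive definite everywhere: convex.

convex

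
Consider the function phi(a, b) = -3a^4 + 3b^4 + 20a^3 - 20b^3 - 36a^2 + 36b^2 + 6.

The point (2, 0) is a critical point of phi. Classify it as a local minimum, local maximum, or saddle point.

local minimum

The mixed partial ∂²phi/∂a∂b is 0, so the Hessian at any point is diag(phi_aa, phi_bb) = diag(12(-3a^2 + 10a - 6), 12(3b^2 - 10b + 6)).
At (2, 0): H = diag(24, 72).
Both eigenvalues are positive, so H is positive definite: a local minimum.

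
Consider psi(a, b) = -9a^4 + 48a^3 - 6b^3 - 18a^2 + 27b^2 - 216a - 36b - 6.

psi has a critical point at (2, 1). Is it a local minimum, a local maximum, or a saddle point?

The mixed partial ∂²psi/∂a∂b is 0, so the Hessian at any point is diag(psi_aa, psi_bb) = diag(36(-3a^2 + 8a - 1), 18(-2b + 3)).
At (2, 1): H = diag(108, 18).
Both eigenvalues are positive, so H is positive definite: a local minimum.

local minimum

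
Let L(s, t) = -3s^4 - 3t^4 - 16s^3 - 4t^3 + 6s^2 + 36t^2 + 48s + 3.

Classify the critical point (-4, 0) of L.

saddle point

The mixed partial ∂²L/∂s∂t is 0, so the Hessian at any point is diag(L_ss, L_tt) = diag(12(-3s^2 - 8s + 1), 12(-3t^2 - 2t + 6)).
At (-4, 0): H = diag(-180, 72).
The eigenvalues have opposite signs, so H is indefinite: a saddle point.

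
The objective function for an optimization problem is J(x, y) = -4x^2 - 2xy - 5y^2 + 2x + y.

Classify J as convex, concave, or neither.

J is quadratic, so its Hessian is the constant matrix H = [[-8, -2], [-2, -10]].
det(H) = 76, tr(H) = -18.
det(H) > 0 and tr(H) < 0, so H is negative definite everywhere: concave.

concave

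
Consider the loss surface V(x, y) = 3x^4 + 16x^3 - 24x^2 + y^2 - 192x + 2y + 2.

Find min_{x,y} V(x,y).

-303

V(x,y) separates as P(x) + Q(y) + 2, so its minimum is min P + min Q + 2.
P'(x) = 12(x - 2)(x + 2)(x + 4) vanishes at x ∈ {-4, -2, 2}; Q'(y) = 2y + 2 vanishes at y ∈ {-1}.
Local minima of P (where P''>0): P(-4)=128, P(2)=-304. Local minima of Q: Q(-1)=-1.
So the global minimum of V is P(2) + Q(-1) + 2 = -304 − 1 + 2 = -303, attained at (2, -1).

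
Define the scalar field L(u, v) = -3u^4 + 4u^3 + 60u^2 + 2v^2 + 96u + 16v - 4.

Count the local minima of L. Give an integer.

1

L separates as a function of u plus a function of v, so ∇L=0 decouples.
∂L/∂u = -12(u - 4)(u + 1)(u + 2) = 0 at u ∈ {-2, -1, 4}; ∂L/∂v = 4(v + 4) = 0 at v ∈ {-4}.
The Hessian is diagonal: diag(L_uu, L_vv). Second derivatives: L_uu(-2)=-72, L_uu(-1)=60, L_uu(4)=-360; L_vv(-4)=4.
Local minima occur where both diagonal entries positive: (-1, -4). Count: 1.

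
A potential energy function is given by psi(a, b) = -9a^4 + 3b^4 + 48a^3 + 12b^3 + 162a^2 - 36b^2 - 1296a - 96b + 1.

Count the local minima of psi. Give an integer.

2

psi separates as a function of a plus a function of b, so ∇psi=0 decouples.
∂psi/∂a = -36(a - 4)(a - 3)(a + 3) = 0 at a ∈ {-3, 3, 4}; ∂psi/∂b = 12(b - 2)(b + 1)(b + 4) = 0 at b ∈ {-4, -1, 2}.
The Hessian is diagonal: diag(psi_aa, psi_bb). Second derivatives: psi_aa(-3)=-1512, psi_aa(3)=216, psi_aa(4)=-252; psi_bb(-4)=216, psi_bb(-1)=-108, psi_bb(2)=216.
Local minima occur where both diagonal entries positive: (3, -4), (3, 2). Count: 2.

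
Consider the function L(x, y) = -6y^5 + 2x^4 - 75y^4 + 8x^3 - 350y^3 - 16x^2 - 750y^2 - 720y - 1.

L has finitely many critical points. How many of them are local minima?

L separates as a function of x plus a function of y, so ∇L=0 decouples.
∂L/∂x = 8x(x - 1)(x + 4) = 0 at x ∈ {-4, 0, 1}; ∂L/∂y = -30(y + 1)(y + 2)(y + 3)(y + 4) = 0 at y ∈ {-4, -3, -2, -1}.
The Hessian is diagonal: diag(L_xx, L_yy). Second derivatives: L_xx(-4)=160, L_xx(0)=-32, L_xx(1)=40; L_yy(-4)=180, L_yy(-3)=-60, L_yy(-2)=60, L_yy(-1)=-180.
Local minima occur where both diagonal entries positive: (-4, -4), (-4, -2), (1, -4), (1, -2). Count: 4.

4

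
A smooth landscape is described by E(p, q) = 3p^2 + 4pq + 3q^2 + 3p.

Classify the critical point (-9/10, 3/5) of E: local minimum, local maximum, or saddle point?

local minimum

The Hessian of E is constant: H = [[6, 4], [4, 6]].
det(H) = 6·6 − 4² = 20.
det(H) > 0 and tr(H) = 12 > 0, so H is positive definite and the point is a local minimum.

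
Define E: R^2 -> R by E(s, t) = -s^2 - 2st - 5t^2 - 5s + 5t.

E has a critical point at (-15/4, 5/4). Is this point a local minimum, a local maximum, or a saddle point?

The Hessian of E is constant: H = [[-2, -2], [-2, -10]].
det(H) = (-2)·(-10) − (-2)² = 16.
det(H) > 0 and tr(H) = -12 < 0, so H is negative definite and the point is a local maximum.

local maximum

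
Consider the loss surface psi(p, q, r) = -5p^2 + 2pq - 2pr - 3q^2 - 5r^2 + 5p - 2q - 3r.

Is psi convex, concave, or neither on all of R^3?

concave

psi is quadratic, so its Hessian is the constant matrix H = [[-10, 2, -2], [2, -6, 0], [-2, 0, -10]].
Leading principal minors: -10, 56, -536.
Signs alternate −, +, − ⇒ H ≺ 0 ⇒ concave.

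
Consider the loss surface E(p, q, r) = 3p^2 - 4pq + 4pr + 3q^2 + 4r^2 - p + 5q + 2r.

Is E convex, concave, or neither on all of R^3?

E is quadratic, so its Hessian is the constant matrix H = [[6, -4, 4], [-4, 6, 0], [4, 0, 8]].
Leading principal minors: 6, 20, 64.
All positive ⇒ H ≻ 0 ⇒ convex.

convex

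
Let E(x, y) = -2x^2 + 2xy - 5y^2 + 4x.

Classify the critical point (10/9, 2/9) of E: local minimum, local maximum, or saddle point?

The Hessian of E is constant: H = [[-4, 2], [2, -10]].
det(H) = (-4)·(-10) − 2² = 36.
det(H) > 0 and tr(H) = -14 < 0, so H is negative definite and the point is a local maximum.

local maximum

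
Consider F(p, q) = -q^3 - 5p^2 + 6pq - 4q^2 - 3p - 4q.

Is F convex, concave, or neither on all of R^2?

The term -q^3 is cubic, so the Hessian is not constant.
∂²F/∂q² = -6q - 8, which takes both signs as q varies (negative for sufficiently large q). A diagonal entry of the Hessian changing sign means the Hessian is neither positive- nor negative-semidefinite on all of R^2.

neither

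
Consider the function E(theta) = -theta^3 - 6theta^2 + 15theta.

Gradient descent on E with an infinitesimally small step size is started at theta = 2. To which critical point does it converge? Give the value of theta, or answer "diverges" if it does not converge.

E'(theta) = -3(theta - 1)(theta + 5), so E'(2) = -21.
Gradient descent moves in the -E' direction, i.e. theta is increasing.
There is no critical point above theta=2, and E' keeps the same sign, so the iterate runs off to +∞.

diverges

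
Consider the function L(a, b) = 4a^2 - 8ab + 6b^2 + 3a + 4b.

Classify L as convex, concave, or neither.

convex

L is quadratic, so its Hessian is the constant matrix H = [[8, -8], [-8, 12]].
det(H) = 32, tr(H) = 20.
det(H) > 0 and tr(H) > 0, so H is positive definite everywhere: convex.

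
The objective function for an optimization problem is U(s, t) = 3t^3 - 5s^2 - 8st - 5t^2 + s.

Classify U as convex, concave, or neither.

The term 3t^3 is cubic, so the Hessian is not constant.
∂²U/∂t² = 18t - 10, which takes both signs as t varies (negative for sufficiently negative t). A diagonal entry of the Hessian changing sign means the Hessian is neither positive- nor negative-semidefinite on all of R^2.

neither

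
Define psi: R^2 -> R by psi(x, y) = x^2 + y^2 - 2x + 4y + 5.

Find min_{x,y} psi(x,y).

psi(x,y) separates as P(x) + Q(y) + 5, so its minimum is min P + min Q + 5.
P'(x) = 2x - 2 vanishes at x ∈ {1}; Q'(y) = 2y + 4 vanishes at y ∈ {-2}.
Local minima of P (where P''>0): P(1)=-1. Local minima of Q: Q(-2)=-4.
So the global minimum of psi is P(1) + Q(-2) + 5 = -1 − 4 + 5 = 0, attained at (1, -2).

0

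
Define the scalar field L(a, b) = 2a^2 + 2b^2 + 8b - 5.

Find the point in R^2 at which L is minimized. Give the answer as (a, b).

(0, -2)

L(a,b) separates as P(a) + Q(b) − 5, so its minimum is min P + min Q − 5.
P'(a) = 4a vanishes at a ∈ {0}; Q'(b) = 4b + 8 vanishes at b ∈ {-2}.
Local minima of P (where P''>0): P(0)=0. Local minima of Q: Q(-2)=-8.
So the global minimum of L is P(0) + Q(-2) − 5 = 0 − 8 − 5 = -13, attained at (0, -2).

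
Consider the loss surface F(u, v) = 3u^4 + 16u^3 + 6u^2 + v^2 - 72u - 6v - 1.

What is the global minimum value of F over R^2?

-57

F(u,v) separates as P(u) + Q(v) − 1, so its minimum is min P + min Q − 1.
P'(u) = 12(u - 1)(u + 2)(u + 3) vanishes at u ∈ {-3, -2, 1}; Q'(v) = 2v - 6 vanishes at v ∈ {3}.
Local minima of P (where P''>0): P(-3)=81, P(1)=-47. Local minima of Q: Q(3)=-9.
So the global minimum of F is P(1) + Q(3) − 1 = -47 − 9 − 1 = -57, attained at (1, 3).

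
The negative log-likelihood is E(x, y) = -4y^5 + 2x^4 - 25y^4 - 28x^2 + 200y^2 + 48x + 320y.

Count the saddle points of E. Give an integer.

6

E separates as a function of x plus a function of y, so ∇E=0 decouples.
∂E/∂x = 8(x - 2)(x - 1)(x + 3) = 0 at x ∈ {-3, 1, 2}; ∂E/∂y = -20(y - 2)(y + 1)(y + 2)(y + 4) = 0 at y ∈ {-4, -2, -1, 2}.
The Hessian is diagonal: diag(E_xx, E_yy). Second derivatives: E_xx(-3)=160, E_xx(1)=-32, E_xx(2)=40; E_yy(-4)=720, E_yy(-2)=-160, E_yy(-1)=180, E_yy(2)=-1440.
Saddle points occur where the two diagonal entries have opposite signs: (-3, -2), (-3, 2), (1, -4), (1, -1), (2, -2), (2, 2). Count: 6.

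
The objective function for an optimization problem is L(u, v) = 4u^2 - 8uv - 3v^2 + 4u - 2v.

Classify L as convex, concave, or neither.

neither

L is quadratic, so its Hessian is the constant matrix H = [[8, -8], [-8, -6]].
det(H) = -112, tr(H) = 2.
det(H) < 0, so H is indefinite: neither convex nor concave.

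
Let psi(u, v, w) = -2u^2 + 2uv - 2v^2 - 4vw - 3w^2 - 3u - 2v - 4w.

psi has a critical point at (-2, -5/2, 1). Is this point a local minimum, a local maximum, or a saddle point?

The Hessian is constant: H = [[-4, 2, 0], [2, -4, -4], [0, -4, -6]].
Leading principal minors: Δ₁ = -4, Δ₂ = 12, Δ₃ = -8.
The minors alternate sign starting negative (−, +, −), so H is negative definite: a local maximum.

local maximum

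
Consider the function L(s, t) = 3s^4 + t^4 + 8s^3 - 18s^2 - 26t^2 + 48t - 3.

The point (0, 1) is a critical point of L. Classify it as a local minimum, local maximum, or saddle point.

The mixed partial ∂²L/∂s∂t is 0, so the Hessian at any point is diag(L_ss, L_tt) = diag(12(3s^2 + 4s - 3), 4(3t^2 - 13)).
At (0, 1): H = diag(-36, -40).
Both eigenvalues are negative, so H is negative definite: a local maximum.

local maximum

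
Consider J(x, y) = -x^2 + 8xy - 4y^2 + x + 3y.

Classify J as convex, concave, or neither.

neither

J is quadratic, so its Hessian is the constant matrix H = [[-2, 8], [8, -8]].
det(H) = -48, tr(H) = -10.
det(H) < 0, so H is indefinite: neither convex nor concave.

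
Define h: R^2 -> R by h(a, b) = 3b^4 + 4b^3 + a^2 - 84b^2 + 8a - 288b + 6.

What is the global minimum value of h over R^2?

h(a,b) separates as P(a) + Q(b) + 6, so its minimum is min P + min Q + 6.
P'(a) = 2a + 8 vanishes at a ∈ {-4}; Q'(b) = 12(b - 4)(b + 2)(b + 3) vanishes at b ∈ {-3, -2, 4}.
Local minima of P (where P''>0): P(-4)=-16. Local minima of Q: Q(-3)=243, Q(4)=-1472.
So the global minimum of h is P(-4) + Q(4) + 6 = -16 − 1472 + 6 = -1482, attained at (-4, 4).

-1482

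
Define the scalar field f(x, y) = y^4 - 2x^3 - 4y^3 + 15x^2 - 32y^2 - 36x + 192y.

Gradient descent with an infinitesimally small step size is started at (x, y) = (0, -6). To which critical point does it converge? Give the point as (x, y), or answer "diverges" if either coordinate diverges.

(2, -4)

f is separable, so gradient descent decouples: x follows -∂f/∂x, y follows -∂f/∂y.
∂f/∂x = -6(x - 3)(x - 2); at x=0 this is -36, so x increases.
∂f/∂y = 4(y - 4)(y - 3)(y + 4); at y=-6 this is -720, so y increases.
x converges to its nearest critical value 2 (a local min of the x-part); y converges to -4. The iterate converges to (2, -4).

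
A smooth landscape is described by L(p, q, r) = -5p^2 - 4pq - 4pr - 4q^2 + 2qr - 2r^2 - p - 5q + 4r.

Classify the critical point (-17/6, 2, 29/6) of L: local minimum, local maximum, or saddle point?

local maximum

The Hessian is constant: H = [[-10, -4, -4], [-4, -8, 2], [-4, 2, -4]].
Leading principal minors: Δ₁ = -10, Δ₂ = 64, Δ₃ = -24.
The minors alternate sign starting negative (−, +, −), so H is negative definite: a local maximum.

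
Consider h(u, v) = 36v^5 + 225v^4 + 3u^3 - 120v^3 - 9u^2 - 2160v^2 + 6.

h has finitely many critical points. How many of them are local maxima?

h separates as a function of u plus a function of v, so ∇h=0 decouples.
∂h/∂u = 9u(u - 2) = 0 at u ∈ {0, 2}; ∂h/∂v = 180v(v - 2)(v + 3)(v + 4) = 0 at v ∈ {-4, -3, 0, 2}.
The Hessian is diagonal: diag(h_uu, h_vv). Second derivatives: h_uu(0)=-18, h_uu(2)=18; h_vv(-4)=-4320, h_vv(-3)=2700, h_vv(0)=-4320, h_vv(2)=10800.
Local maxima occur where both diagonal entries negative: (0, -4), (0, 0). Count: 2.

2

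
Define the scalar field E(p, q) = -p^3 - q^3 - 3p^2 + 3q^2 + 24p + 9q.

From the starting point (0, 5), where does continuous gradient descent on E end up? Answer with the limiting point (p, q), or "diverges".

diverges

E is separable, so gradient descent decouples: p follows -∂E/∂p, q follows -∂E/∂q.
∂E/∂p = -3(p - 2)(p + 4); at p=0 this is 24, so p decreases.
∂E/∂q = -3(q - 3)(q + 1); at q=5 this is -36, so q increases.
The q-coordinate has no critical point in that direction and runs off to infinity.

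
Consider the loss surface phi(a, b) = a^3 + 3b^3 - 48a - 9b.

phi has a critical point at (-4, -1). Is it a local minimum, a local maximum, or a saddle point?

local maximum

The mixed partial ∂²phi/∂a∂b is 0, so the Hessian at any point is diag(phi_aa, phi_bb) = diag(6a, 18b).
At (-4, -1): H = diag(-24, -18).
Both eigenvalues are negative, so H is negative definite: a local maximum.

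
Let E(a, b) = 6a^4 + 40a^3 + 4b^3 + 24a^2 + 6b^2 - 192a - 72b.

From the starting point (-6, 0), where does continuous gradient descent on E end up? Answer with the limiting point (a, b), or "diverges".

E is separable, so gradient descent decouples: a follows -∂E/∂a, b follows -∂E/∂b.
∂E/∂a = 24(a - 1)(a + 2)(a + 4); at a=-6 this is -1344, so a increases.
∂E/∂b = 12(b - 2)(b + 3); at b=0 this is -72, so b increases.
a converges to its nearest critical value -4 (a local min of the a-part); b converges to 2. The iterate converges to (-4, 2).

(-4, 2)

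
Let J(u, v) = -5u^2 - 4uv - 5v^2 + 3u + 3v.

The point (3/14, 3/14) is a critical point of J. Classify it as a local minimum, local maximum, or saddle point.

The Hessian of J is constant: H = [[-10, -4], [-4, -10]].
det(H) = (-10)·(-10) − (-4)² = 84.
det(H) > 0 and tr(H) = -20 < 0, so H is negative definite and the point is a local maximum.

local maximum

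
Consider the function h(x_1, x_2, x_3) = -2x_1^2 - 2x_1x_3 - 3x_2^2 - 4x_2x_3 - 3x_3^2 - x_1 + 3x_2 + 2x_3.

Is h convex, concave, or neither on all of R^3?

concave

h is quadratic, so its Hessian is the constant matrix H = [[-4, 0, -2], [0, -6, -4], [-2, -4, -6]].
Leading principal minors: -4, 24, -56.
Signs alternate −, +, − ⇒ H ≺ 0 ⇒ concave.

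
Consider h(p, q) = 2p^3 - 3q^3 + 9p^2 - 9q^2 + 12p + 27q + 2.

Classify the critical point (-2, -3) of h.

The mixed partial ∂²h/∂p∂q is 0, so the Hessian at any point is diag(h_pp, h_qq) = diag(6(2p + 3), -18(q + 1)).
At (-2, -3): H = diag(-6, 36).
The eigenvalues have opposite signs, so H is indefinite: a saddle point.

saddle point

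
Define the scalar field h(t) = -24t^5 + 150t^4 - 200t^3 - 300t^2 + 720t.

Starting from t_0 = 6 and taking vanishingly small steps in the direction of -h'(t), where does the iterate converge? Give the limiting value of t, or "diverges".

diverges

h'(t) = -120(t - 3)(t - 2)(t - 1)(t + 1), so h'(6) = -50400.
Gradient descent moves in the -h' direction, i.e. t is increasing.
There is no critical point above t=6, and h' keeps the same sign, so the iterate runs off to +∞.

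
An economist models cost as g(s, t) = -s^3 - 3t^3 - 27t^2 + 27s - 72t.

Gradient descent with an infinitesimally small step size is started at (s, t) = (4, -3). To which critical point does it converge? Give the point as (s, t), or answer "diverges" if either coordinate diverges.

diverges

g is separable, so gradient descent decouples: s follows -∂g/∂s, t follows -∂g/∂t.
∂g/∂s = -3(s - 3)(s + 3); at s=4 this is -21, so s increases.
∂g/∂t = -9(t + 2)(t + 4); at t=-3 this is 9, so t decreases.
The s-coordinate has no critical point in that direction and runs off to infinity.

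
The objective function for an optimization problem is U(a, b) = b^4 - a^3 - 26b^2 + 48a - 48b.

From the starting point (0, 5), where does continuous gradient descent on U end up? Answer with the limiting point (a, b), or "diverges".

(-4, 4)

U is separable, so gradient descent decouples: a follows -∂U/∂a, b follows -∂U/∂b.
∂U/∂a = -3(a - 4)(a + 4); at a=0 this is 48, so a decreases.
∂U/∂b = 4(b - 4)(b + 1)(b + 3); at b=5 this is 192, so b decreases.
a converges to its nearest critical value -4 (a local min of the a-part); b converges to 4. The iterate converges to (-4, 4).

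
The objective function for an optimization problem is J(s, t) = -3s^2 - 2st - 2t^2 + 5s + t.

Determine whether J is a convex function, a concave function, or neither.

concave

J is quadratic, so its Hessian is the constant matrix H = [[-6, -2], [-2, -4]].
det(H) = 20, tr(H) = -10.
det(H) > 0 and tr(H) < 0, so H is negative definite everywhere: concave.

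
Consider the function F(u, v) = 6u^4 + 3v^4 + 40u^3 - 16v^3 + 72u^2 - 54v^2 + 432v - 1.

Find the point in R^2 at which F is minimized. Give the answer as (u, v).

F(u,v) separates as P(u) + Q(v) − 1, so its minimum is min P + min Q − 1.
P'(u) = 24u(u + 2)(u + 3) vanishes at u ∈ {-3, -2, 0}; Q'(v) = 12(v - 4)(v - 3)(v + 3) vanishes at v ∈ {-3, 3, 4}.
Local minima of P (where P''>0): P(-3)=54, P(0)=0. Local minima of Q: Q(-3)=-1107, Q(4)=608.
So the global minimum of F is P(0) + Q(-3) − 1 = 0 − 1107 − 1 = -1108, attained at (0, -3).

(0, -3)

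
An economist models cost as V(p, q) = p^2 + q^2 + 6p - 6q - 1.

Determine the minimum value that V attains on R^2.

V(p,q) separates as A(p) + B(q) − 1, so its minimum is min A + min B − 1.
A'(p) = 2p + 6 vanishes at p ∈ {-3}; B'(q) = 2q - 6 vanishes at q ∈ {3}.
Local minima of A (where A''>0): A(-3)=-9. Local minima of B: B(3)=-9.
So the global minimum of V is A(-3) + B(3) − 1 = -9 − 9 − 1 = -19, attained at (-3, 3).

-19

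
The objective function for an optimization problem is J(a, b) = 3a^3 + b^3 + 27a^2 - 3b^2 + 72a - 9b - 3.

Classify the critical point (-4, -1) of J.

The mixed partial ∂²J/∂a∂b is 0, so the Hessian at any point is diag(J_aa, J_bb) = diag(18(a + 3), 6(b - 1)).
At (-4, -1): H = diag(-18, -12).
Both eigenvalues are negative, so H is negative definite: a local maximum.

local maximum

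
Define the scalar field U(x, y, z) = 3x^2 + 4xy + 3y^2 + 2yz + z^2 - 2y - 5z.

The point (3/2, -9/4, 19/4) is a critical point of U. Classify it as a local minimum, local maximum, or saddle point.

local minimum

The Hessian is constant: H = [[6, 4, 0], [4, 6, 2], [0, 2, 2]].
Leading principal minors: Δ₁ = 6, Δ₂ = 20, Δ₃ = 16.
All leading minors are positive, so H is positive definite: a local minimum.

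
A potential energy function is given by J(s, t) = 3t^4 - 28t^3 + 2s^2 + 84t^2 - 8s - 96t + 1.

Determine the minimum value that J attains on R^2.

J(s,t) separates as P(s) + Q(t) + 1, so its minimum is min P + min Q + 1.
P'(s) = 4s - 8 vanishes at s ∈ {2}; Q'(t) = 12(t - 4)(t - 2)(t - 1) vanishes at t ∈ {1, 2, 4}.
Local minima of P (where P''>0): P(2)=-8. Local minima of Q: Q(1)=-37, Q(4)=-64.
So the global minimum of J is P(2) + Q(4) + 1 = -8 − 64 + 1 = -71, attained at (2, 4).

-71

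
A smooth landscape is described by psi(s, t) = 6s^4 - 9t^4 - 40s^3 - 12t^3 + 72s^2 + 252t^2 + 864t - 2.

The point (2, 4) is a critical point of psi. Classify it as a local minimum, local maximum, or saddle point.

The mixed partial ∂²psi/∂s∂t is 0, so the Hessian at any point is diag(psi_ss, psi_tt) = diag(24(3s^2 - 10s + 6), 36(-3t^2 - 2t + 14)).
At (2, 4): H = diag(-48, -1512).
Both eigenvalues are negative, so H is negative definite: a local maximum.

local maximum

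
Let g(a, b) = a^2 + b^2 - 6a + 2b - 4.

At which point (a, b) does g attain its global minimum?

g(a,b) separates as P(a) + Q(b) − 4, so its minimum is min P + min Q − 4.
P'(a) = 2a - 6 vanishes at a ∈ {3}; Q'(b) = 2b + 2 vanishes at b ∈ {-1}.
Local minima of P (where P''>0): P(3)=-9. Local minima of Q: Q(-1)=-1.
So the global minimum of g is P(3) + Q(-1) − 4 = -9 − 1 − 4 = -14, attained at (3, -1).

(3, -1)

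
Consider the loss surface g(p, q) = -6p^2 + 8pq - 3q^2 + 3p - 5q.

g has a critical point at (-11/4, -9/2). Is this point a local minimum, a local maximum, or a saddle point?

The Hessian of g is constant: H = [[-12, 8], [8, -6]].
det(H) = (-12)·(-6) − 8² = 8.
det(H) > 0 and tr(H) = -18 < 0, so H is negative definite and the point is a local maximum.

local maximum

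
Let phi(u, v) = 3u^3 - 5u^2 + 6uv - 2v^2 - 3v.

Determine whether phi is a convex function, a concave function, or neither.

neither

The term 3u^3 is cubic, so the Hessian is not constant.
∂²phi/∂u² = 18u - 10, which takes both signs as u varies (negative for sufficiently negative u). A diagonal entry of the Hessian changing sign means the Hessian is neither positive- nor negative-semidefinite on all of R^2.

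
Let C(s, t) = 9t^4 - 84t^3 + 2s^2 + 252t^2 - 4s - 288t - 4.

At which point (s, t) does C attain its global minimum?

C(s,t) separates as P(s) + Q(t) − 4, so its minimum is min P + min Q − 4.
P'(s) = 4s - 4 vanishes at s ∈ {1}; Q'(t) = 36(t - 4)(t - 2)(t - 1) vanishes at t ∈ {1, 2, 4}.
Local minima of P (where P''>0): P(1)=-2. Local minima of Q: Q(1)=-111, Q(4)=-192.
So the global minimum of C is P(1) + Q(4) − 4 = -2 − 192 − 4 = -198, attained at (1, 4).

(1, 4)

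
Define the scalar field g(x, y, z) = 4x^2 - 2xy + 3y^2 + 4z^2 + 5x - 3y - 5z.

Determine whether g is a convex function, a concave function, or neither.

convex

g is quadratic, so its Hessian is the constant matrix H = [[8, -2, 0], [-2, 6, 0], [0, 0, 8]].
Leading principal minors: 8, 44, 352.
All positive ⇒ H ≻ 0 ⇒ convex.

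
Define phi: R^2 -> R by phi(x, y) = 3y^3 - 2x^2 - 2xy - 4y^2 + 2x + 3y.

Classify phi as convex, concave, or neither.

neither

The term 3y^3 is cubic, so the Hessian is not constant.
∂²phi/∂y² = 18y - 8, which takes both signs as y varies (negative for sufficiently negative y). A diagonal entry of the Hessian changing sign means the Hessian is neither positive- nor negative-semidefinite on all of R^2.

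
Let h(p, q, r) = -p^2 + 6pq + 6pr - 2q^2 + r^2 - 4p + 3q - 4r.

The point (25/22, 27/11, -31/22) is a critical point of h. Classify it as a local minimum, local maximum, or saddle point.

The Hessian is constant: H = [[-2, 6, 6], [6, -4, 0], [6, 0, 2]].
Leading principal minors: Δ₁ = -2, Δ₂ = -28, Δ₃ = 88.
The minors fit neither the all-positive nor the alternating-sign pattern, so H is indefinite: a saddle point.

saddle point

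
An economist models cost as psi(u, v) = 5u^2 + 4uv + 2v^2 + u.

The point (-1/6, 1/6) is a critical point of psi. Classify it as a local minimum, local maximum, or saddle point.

local minimum

The Hessian of psi is constant: H = [[10, 4], [4, 4]].
det(H) = 10·4 − 4² = 24.
det(H) > 0 and tr(H) = 14 > 0, so H is positive definite and the point is a local minimum.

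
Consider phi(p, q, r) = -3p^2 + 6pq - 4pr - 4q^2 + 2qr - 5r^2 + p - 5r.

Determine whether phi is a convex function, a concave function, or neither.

concave

phi is quadratic, so its Hessian is the constant matrix H = [[-6, 6, -4], [6, -8, 2], [-4, 2, -10]].
Leading principal minors: -6, 12, -64.
Signs alternate −, +, − ⇒ H ≺ 0 ⇒ concave.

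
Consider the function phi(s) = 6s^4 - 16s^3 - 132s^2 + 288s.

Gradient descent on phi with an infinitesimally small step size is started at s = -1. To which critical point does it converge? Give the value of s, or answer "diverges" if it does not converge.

phi'(s) = 24(s - 4)(s - 1)(s + 3), so phi'(-1) = 480.
Gradient descent moves in the -phi' direction, i.e. s is decreasing.
The nearest critical point in that direction is s = -3, where phi'' = 672 > 0 (a local minimum). The iterate converges there.

-3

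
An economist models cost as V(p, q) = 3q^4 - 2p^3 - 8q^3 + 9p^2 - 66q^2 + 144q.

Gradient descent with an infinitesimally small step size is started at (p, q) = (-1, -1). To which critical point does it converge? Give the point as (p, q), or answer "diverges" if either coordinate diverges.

V is separable, so gradient descent decouples: p follows -∂V/∂p, q follows -∂V/∂q.
∂V/∂p = -6p(p - 3); at p=-1 this is -24, so p increases.
∂V/∂q = 12(q - 4)(q - 1)(q + 3); at q=-1 this is 240, so q decreases.
p converges to its nearest critical value 0 (a local min of the p-part); q converges to -3. The iterate converges to (0, -3).

(0, -3)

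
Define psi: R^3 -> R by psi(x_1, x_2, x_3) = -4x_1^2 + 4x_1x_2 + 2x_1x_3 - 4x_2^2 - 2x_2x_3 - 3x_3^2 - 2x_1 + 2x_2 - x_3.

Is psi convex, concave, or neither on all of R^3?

psi is quadratic, so its Hessian is the constant matrix H = [[-8, 4, 2], [4, -8, -2], [2, -2, -6]].
Leading principal minors: -8, 48, -256.
Signs alternate −, +, − ⇒ H ≺ 0 ⇒ concave.

concave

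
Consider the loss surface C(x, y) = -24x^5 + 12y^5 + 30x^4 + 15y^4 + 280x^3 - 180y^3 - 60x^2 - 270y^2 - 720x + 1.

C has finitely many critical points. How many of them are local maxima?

C separates as a function of x plus a function of y, so ∇C=0 decouples.
∂C/∂x = -120(x - 3)(x - 1)(x + 1)(x + 2) = 0 at x ∈ {-2, -1, 1, 3}; ∂C/∂y = 60y(y - 3)(y + 1)(y + 3) = 0 at y ∈ {-3, -1, 0, 3}.
The Hessian is diagonal: diag(C_xx, C_yy). Second derivatives: C_xx(-2)=1800, C_xx(-1)=-960, C_xx(1)=1440, C_xx(3)=-4800; C_yy(-3)=-2160, C_yy(-1)=480, C_yy(0)=-540, C_yy(3)=4320.
Local maxima occur where both diagonal entries negative: (-1, -3), (-1, 0), (3, -3), (3, 0). Count: 4.

4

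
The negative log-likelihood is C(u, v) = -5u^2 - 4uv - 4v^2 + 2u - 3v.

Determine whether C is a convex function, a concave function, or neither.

C is quadratic, so its Hessian is the constant matrix H = [[-10, -4], [-4, -8]].
det(H) = 64, tr(H) = -18.
det(H) > 0 and tr(H) < 0, so H is negative definite everywhere: concave.

concave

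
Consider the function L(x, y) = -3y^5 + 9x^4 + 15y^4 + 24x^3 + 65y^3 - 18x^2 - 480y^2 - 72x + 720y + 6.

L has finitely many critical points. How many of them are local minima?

L separates as a function of x plus a function of y, so ∇L=0 decouples.
∂L/∂x = 36(x - 1)(x + 1)(x + 2) = 0 at x ∈ {-2, -1, 1}; ∂L/∂y = -15(y - 4)(y - 3)(y - 1)(y + 4) = 0 at y ∈ {-4, 1, 3, 4}.
The Hessian is diagonal: diag(L_xx, L_yy). Second derivatives: L_xx(-2)=108, L_xx(-1)=-72, L_xx(1)=216; L_yy(-4)=4200, L_yy(1)=-450, L_yy(3)=210, L_yy(4)=-360.
Local minima occur where both diagonal entries positive: (-2, -4), (-2, 3), (1, -4), (1, 3). Count: 4.

4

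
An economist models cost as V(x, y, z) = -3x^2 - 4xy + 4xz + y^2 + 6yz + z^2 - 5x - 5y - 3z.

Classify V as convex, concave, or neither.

V is quadratic, so its Hessian is the constant matrix H = [[-6, -4, 4], [-4, 2, 6], [4, 6, 2]].
Leading principal minors: -6, -28, -64.
Neither pattern holds ⇒ H is indefinite ⇒ neither convex nor concave.

neither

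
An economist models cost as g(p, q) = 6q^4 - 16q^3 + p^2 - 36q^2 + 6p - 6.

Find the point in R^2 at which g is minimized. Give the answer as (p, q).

(-3, 3)

g(p,q) separates as A(p) + B(q) − 6, so its minimum is min A + min B − 6.
A'(p) = 2p + 6 vanishes at p ∈ {-3}; B'(q) = 24q(q - 3)(q + 1) vanishes at q ∈ {-1, 0, 3}.
Local minima of A (where A''>0): A(-3)=-9. Local minima of B: B(-1)=-14, B(3)=-270.
So the global minimum of g is A(-3) + B(3) − 6 = -9 − 270 − 6 = -285, attained at (-3, 3).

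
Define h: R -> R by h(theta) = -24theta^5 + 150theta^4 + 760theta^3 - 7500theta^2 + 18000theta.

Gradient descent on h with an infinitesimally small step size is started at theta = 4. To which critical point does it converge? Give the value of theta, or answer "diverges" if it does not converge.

3

h'(theta) = -120(theta - 5)(theta - 3)(theta - 2)(theta + 5), so h'(4) = 2160.
Gradient descent moves in the -h' direction, i.e. theta is decreasing.
The nearest critical point in that direction is theta = 3, where h'' = 1920 > 0 (a local minimum). The iterate converges there.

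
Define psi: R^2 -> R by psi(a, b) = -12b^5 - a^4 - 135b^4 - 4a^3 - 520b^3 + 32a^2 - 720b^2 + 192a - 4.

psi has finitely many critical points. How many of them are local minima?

2

psi separates as a function of a plus a function of b, so ∇psi=0 decouples.
∂psi/∂a = -4(a - 4)(a + 3)(a + 4) = 0 at a ∈ {-4, -3, 4}; ∂psi/∂b = -60b(b + 2)(b + 3)(b + 4) = 0 at b ∈ {-4, -3, -2, 0}.
The Hessian is diagonal: diag(psi_aa, psi_bb). Second derivatives: psi_aa(-4)=-32, psi_aa(-3)=28, psi_aa(4)=-224; psi_bb(-4)=480, psi_bb(-3)=-180, psi_bb(-2)=240, psi_bb(0)=-1440.
Local minima occur where both diagonal entries positive: (-3, -4), (-3, -2). Count: 2.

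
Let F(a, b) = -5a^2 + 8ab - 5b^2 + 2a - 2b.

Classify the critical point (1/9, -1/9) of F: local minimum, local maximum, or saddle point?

local maximum

The Hessian of F is constant: H = [[-10, 8], [8, -10]].
det(H) = (-10)·(-10) − 8² = 36.
det(H) > 0 and tr(H) = -20 < 0, so H is negative definite and the point is a local maximum.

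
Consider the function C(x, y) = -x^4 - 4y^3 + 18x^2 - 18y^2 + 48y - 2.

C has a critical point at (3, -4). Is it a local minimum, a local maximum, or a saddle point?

saddle point

The mixed partial ∂²C/∂x∂y is 0, so the Hessian at any point is diag(C_xx, C_yy) = diag(12(-x^2 + 3), -12(2y + 3)).
At (3, -4): H = diag(-72, 60).
The eigenvalues have opposite signs, so H is indefinite: a saddle point.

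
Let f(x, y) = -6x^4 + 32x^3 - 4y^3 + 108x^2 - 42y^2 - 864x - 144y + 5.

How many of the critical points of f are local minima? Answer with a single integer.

f separates as a function of x plus a function of y, so ∇f=0 decouples.
∂f/∂x = -24(x - 4)(x - 3)(x + 3) = 0 at x ∈ {-3, 3, 4}; ∂f/∂y = -12(y + 3)(y + 4) = 0 at y ∈ {-4, -3}.
The Hessian is diagonal: diag(f_xx, f_yy). Second derivatives: f_xx(-3)=-1008, f_xx(3)=144, f_xx(4)=-168; f_yy(-4)=12, f_yy(-3)=-12.
Local minima occur where both diagonal entries positive: (3, -4). Count: 1.

1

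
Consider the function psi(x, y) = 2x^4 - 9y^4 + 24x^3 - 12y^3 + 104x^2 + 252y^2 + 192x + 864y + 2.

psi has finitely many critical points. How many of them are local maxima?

psi separates as a function of x plus a function of y, so ∇psi=0 decouples.
∂psi/∂x = 8(x + 2)(x + 3)(x + 4) = 0 at x ∈ {-4, -3, -2}; ∂psi/∂y = -36(y - 4)(y + 2)(y + 3) = 0 at y ∈ {-3, -2, 4}.
The Hessian is diagonal: diag(psi_xx, psi_yy). Second derivatives: psi_xx(-4)=16, psi_xx(-3)=-8, psi_xx(-2)=16; psi_yy(-3)=-252, psi_yy(-2)=216, psi_yy(4)=-1512.
Local maxima occur where both diagonal entries negative: (-3, -3), (-3, 4). Count: 2.

2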